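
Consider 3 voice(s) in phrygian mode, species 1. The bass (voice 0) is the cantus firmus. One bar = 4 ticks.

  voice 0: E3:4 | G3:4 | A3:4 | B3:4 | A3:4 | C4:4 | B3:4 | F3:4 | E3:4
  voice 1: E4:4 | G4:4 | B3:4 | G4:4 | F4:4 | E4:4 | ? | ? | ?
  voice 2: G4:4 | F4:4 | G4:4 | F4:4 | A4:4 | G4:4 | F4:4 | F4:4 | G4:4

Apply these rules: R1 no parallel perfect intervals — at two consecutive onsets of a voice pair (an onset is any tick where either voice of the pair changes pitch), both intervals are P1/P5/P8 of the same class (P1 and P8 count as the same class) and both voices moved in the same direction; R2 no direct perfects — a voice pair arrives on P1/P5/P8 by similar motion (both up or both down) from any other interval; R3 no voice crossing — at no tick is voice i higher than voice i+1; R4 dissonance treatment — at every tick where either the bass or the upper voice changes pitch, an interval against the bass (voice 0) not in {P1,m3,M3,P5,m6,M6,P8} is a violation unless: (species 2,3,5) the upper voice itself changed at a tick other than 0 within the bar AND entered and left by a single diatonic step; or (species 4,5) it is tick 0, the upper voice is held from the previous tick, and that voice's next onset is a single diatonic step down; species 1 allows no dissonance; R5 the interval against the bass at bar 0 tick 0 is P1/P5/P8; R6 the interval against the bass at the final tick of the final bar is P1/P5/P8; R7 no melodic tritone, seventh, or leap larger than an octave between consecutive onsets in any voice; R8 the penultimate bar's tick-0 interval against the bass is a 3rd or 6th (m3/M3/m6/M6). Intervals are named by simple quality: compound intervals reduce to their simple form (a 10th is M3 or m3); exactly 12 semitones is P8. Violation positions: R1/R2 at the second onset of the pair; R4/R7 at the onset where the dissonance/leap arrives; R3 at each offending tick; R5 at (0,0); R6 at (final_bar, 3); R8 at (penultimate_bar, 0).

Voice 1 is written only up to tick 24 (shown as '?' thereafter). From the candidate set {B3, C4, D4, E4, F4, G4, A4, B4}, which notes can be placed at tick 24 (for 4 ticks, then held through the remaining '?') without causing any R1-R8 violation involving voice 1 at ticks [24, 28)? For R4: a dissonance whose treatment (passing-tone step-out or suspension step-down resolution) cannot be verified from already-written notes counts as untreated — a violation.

B3: violates R2
C4: violates R4
D4: legal
E4: violates R4
F4: violates R4
G4: violates R3
A4: violates R3,R4
B4: violates R3

{D4}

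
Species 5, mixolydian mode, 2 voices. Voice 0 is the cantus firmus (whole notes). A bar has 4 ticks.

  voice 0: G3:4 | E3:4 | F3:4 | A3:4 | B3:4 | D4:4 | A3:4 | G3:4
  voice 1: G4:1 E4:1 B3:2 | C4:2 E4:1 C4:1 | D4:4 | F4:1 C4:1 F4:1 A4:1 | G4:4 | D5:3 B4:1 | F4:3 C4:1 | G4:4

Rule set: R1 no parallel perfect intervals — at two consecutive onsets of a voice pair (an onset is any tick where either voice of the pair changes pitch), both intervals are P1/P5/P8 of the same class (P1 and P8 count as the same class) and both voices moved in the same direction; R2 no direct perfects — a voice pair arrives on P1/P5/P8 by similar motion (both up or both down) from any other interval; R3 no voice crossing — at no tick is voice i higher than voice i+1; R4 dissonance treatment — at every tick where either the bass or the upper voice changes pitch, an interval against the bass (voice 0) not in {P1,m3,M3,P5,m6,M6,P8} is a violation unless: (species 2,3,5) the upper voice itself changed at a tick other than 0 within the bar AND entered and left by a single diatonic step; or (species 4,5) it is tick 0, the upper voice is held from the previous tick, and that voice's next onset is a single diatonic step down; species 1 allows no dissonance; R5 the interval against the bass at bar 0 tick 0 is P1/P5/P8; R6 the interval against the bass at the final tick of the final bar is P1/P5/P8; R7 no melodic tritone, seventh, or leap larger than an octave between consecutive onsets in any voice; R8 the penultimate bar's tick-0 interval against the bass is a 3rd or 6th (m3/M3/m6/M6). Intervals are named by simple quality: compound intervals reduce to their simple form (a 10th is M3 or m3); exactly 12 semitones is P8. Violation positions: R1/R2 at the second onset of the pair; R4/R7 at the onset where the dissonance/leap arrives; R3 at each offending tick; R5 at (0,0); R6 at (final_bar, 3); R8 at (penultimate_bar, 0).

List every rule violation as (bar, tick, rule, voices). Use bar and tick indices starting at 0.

bar 0: v0=G3 v1=G4 downbeat P8
bar 1: v0=E3 v1=C4 downbeat m6
bar 2: v0=F3 v1=D4 downbeat M6
bar 3: v0=A3 v1=F4 downbeat m6
bar 4: v0=B3 v1=G4 downbeat m6
bar 5: v0=D4 v1=D5 downbeat P8
bar 6: v0=A3 v1=F4 downbeat m6
bar 7: v0=G3 v1=G4 downbeat P8
  -> R2 @ bar 5 tick 0 v(0, 1): B3/G4 m6 -> D4/D5 P8 similar
  -> R7 @ bar 6 tick 0 v(1,): B4->F4 leap 6st

(5, 0, R2, (0, 1))
(6, 0, R7, (1,))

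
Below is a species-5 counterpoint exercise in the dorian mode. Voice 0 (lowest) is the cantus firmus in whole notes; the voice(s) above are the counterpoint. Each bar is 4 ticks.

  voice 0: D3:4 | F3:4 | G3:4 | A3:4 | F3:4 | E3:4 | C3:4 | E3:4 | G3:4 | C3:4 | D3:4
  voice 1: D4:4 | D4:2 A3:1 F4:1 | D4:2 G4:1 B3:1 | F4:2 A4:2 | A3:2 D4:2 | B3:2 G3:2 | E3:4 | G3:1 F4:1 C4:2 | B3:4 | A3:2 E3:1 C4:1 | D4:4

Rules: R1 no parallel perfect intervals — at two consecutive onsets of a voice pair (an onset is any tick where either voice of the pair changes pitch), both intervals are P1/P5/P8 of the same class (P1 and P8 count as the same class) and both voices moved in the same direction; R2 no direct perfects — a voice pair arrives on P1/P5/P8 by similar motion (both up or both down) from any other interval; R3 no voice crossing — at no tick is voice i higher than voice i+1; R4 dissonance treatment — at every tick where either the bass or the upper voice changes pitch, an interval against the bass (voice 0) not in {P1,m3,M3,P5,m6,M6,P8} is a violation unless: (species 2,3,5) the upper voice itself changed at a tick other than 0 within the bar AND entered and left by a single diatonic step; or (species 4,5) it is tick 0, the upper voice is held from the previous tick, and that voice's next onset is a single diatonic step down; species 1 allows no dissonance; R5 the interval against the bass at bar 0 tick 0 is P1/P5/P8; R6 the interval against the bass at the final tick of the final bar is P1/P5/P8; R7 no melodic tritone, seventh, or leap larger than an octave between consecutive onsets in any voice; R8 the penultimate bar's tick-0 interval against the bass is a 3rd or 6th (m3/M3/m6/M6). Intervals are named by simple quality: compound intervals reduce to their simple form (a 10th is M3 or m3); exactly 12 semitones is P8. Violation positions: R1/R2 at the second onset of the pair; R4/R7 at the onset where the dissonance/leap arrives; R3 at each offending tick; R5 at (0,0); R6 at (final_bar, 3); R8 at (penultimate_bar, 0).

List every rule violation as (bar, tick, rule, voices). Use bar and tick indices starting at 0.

(3, 0, R7, (1,))
(5, 0, R2, (0, 1))
(7, 1, R4, (0, 1))
(7, 1, R7, (1,))
(10, 0, R1, (0, 1))

bar 0: v0=D3 v1=D4 downbeat P8
bar 1: v0=F3 v1=D4 downbeat M6
bar 2: v0=G3 v1=D4 downbeat P5
bar 3: v0=A3 v1=F4 downbeat m6
bar 4: v0=F3 v1=A3 downbeat M3
bar 5: v0=E3 v1=B3 downbeat P5
bar 6: v0=C3 v1=E3 downbeat M3
bar 7: v0=E3 v1=G3 downbeat m3
bar 8: v0=G3 v1=B3 downbeat M3
bar 9: v0=C3 v1=A3 downbeat M6
bar 10: v0=D3 v1=D4 downbeat P8
  -> R7 @ bar 3 tick 0 v(1,): B3->F4 leap 6st
  -> R2 @ bar 5 tick 0 v(0, 1): F3/D4 M6 -> E3/B3 P5 similar
  -> R4 @ bar 7 tick 1 v(0, 1): E3/F4 m2 untreated
  -> R7 @ bar 7 tick 1 v(1,): G3->F4 leap 10st
  -> R1 @ bar 10 tick 0 v(0, 1): C3/C4 P8 -> D3/D4 P8 similar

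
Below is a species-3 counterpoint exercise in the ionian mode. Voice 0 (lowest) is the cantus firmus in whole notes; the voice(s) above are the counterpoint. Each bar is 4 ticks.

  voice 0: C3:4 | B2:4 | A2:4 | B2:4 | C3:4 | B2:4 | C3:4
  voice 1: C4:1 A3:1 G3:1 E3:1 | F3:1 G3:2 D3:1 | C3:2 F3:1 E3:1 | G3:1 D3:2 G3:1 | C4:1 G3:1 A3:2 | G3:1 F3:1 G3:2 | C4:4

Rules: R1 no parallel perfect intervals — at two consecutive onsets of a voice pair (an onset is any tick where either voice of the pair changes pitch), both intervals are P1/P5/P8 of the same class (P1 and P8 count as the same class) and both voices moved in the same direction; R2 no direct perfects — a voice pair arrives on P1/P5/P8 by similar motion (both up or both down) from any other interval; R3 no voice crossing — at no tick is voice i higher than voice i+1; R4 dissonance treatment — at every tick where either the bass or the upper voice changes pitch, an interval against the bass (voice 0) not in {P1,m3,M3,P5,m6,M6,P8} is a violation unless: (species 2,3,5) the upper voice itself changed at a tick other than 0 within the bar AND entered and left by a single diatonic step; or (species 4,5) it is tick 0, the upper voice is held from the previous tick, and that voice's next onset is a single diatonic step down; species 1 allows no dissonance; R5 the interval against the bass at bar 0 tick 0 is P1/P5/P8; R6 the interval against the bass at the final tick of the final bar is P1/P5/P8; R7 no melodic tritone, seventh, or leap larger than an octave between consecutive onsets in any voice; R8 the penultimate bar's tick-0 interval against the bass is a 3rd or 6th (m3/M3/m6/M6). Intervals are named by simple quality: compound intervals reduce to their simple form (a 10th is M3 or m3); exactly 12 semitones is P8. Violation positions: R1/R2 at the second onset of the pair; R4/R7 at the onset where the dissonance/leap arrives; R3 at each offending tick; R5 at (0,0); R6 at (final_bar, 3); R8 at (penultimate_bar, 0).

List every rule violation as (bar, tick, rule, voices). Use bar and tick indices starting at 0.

bar 0: v0=C3 v1=C4 downbeat P8
bar 1: v0=B2 v1=F3 downbeat TT
bar 2: v0=A2 v1=C3 downbeat m3
bar 3: v0=B2 v1=G3 downbeat m6
bar 4: v0=C3 v1=C4 downbeat P8
bar 5: v0=B2 v1=G3 downbeat m6
bar 6: v0=C3 v1=C4 downbeat P8
  -> R4 @ bar 1 tick 0 v(0, 1): B2/F3 TT untreated
  -> R2 @ bar 4 tick 0 v(0, 1): B2/G3 m6 -> C3/C4 P8 similar
  -> R2 @ bar 6 tick 0 v(0, 1): B2/G3 m6 -> C3/C4 P8 similar

(1, 0, R4, (0, 1))
(4, 0, R2, (0, 1))
(6, 0, R2, (0, 1))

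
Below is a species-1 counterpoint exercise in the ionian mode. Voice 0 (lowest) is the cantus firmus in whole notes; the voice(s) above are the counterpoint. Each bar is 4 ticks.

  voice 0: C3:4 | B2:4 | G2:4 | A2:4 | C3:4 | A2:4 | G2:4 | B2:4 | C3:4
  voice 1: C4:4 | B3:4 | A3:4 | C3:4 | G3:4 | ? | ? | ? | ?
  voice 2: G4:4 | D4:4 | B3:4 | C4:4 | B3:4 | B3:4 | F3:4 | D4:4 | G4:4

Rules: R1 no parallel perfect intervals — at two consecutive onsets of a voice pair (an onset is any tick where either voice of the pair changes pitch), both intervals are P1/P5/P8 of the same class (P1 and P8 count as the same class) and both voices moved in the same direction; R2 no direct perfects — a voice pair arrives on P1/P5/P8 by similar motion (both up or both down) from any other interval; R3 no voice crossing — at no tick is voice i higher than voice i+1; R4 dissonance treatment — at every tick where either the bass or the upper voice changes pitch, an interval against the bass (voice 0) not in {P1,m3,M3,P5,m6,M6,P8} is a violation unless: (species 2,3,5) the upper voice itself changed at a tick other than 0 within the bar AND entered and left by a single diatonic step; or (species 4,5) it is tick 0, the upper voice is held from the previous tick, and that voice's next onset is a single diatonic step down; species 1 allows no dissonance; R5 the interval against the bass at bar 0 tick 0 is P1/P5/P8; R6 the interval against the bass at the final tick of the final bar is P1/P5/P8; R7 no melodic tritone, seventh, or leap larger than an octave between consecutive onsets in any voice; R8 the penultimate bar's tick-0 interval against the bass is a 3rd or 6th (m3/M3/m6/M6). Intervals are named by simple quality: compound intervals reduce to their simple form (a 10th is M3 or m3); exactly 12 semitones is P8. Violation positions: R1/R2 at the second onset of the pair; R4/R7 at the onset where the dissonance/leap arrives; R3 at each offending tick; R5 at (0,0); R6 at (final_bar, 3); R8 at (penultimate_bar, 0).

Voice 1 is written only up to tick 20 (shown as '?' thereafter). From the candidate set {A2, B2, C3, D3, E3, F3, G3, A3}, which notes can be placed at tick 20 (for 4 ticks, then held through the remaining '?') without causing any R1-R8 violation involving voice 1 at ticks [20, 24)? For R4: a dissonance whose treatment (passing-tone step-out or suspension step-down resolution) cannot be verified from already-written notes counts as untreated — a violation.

A2: violates R2,R7
B2: violates R4
C3: legal
D3: violates R4
E3: violates R1
F3: legal
G3: violates R4
A3: legal

{A3, C3, F3}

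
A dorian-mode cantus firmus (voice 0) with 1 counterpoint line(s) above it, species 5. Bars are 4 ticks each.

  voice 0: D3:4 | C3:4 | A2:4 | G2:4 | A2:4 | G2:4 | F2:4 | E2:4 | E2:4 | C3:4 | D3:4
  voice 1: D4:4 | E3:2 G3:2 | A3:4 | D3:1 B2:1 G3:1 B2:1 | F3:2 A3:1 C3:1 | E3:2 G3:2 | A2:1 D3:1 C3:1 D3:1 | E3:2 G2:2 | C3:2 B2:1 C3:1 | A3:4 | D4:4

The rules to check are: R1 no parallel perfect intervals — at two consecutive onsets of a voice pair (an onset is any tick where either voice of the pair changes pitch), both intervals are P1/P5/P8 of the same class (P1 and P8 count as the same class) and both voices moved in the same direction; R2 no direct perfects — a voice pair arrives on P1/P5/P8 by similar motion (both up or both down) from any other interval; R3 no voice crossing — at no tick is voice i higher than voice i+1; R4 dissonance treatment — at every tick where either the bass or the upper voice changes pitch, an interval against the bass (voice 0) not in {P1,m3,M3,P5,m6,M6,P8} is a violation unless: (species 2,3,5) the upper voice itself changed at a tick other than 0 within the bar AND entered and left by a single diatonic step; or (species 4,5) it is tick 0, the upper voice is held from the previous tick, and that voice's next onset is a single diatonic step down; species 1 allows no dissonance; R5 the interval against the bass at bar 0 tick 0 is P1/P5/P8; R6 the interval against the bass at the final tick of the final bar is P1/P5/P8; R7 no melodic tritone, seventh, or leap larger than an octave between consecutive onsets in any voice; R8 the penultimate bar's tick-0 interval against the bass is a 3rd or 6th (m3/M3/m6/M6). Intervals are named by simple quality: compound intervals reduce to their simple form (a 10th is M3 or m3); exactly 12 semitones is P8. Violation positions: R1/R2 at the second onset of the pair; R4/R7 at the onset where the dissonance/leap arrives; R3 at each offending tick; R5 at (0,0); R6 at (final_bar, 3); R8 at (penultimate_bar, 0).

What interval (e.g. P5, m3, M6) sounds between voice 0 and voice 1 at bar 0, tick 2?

P8

voice 0=D3 voice 1=D4 -> P8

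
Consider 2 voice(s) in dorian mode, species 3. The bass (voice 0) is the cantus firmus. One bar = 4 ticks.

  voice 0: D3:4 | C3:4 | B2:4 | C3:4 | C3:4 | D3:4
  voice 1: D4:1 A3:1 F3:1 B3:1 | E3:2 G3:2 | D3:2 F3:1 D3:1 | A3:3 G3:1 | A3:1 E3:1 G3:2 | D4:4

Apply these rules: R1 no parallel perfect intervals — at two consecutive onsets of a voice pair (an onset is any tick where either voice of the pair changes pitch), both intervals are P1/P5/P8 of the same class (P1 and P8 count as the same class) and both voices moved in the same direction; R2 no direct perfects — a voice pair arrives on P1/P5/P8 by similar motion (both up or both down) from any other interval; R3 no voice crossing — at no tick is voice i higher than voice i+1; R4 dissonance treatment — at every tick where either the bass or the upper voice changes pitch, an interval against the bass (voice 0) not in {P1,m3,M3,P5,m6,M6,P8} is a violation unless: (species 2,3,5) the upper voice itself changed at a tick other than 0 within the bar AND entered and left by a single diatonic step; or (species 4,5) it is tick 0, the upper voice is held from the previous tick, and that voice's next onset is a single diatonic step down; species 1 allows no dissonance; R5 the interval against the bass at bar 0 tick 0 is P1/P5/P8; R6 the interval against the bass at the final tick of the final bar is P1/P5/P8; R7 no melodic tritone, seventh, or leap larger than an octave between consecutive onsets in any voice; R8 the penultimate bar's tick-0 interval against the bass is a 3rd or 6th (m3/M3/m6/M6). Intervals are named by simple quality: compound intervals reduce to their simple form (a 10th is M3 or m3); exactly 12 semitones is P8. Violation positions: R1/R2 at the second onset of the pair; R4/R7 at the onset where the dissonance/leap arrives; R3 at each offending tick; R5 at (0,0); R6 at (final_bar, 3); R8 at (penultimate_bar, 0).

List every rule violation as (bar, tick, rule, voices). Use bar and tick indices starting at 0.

bar 0: v0=D3 v1=D4 downbeat P8
bar 1: v0=C3 v1=E3 downbeat M3
bar 2: v0=B2 v1=D3 downbeat m3
bar 3: v0=C3 v1=A3 downbeat M6
bar 4: v0=C3 v1=A3 downbeat M6
bar 5: v0=D3 v1=D4 downbeat P8
  -> R7 @ bar 0 tick 3 v(1,): F3->B3 leap 6st
  -> R4 @ bar 2 tick 2 v(0, 1): B2/F3 TT untreated
  -> R2 @ bar 5 tick 0 v(0, 1): C3/G3 P5 -> D3/D4 P8 similar

(0, 3, R7, (1,))
(2, 2, R4, (0, 1))
(5, 0, R2, (0, 1))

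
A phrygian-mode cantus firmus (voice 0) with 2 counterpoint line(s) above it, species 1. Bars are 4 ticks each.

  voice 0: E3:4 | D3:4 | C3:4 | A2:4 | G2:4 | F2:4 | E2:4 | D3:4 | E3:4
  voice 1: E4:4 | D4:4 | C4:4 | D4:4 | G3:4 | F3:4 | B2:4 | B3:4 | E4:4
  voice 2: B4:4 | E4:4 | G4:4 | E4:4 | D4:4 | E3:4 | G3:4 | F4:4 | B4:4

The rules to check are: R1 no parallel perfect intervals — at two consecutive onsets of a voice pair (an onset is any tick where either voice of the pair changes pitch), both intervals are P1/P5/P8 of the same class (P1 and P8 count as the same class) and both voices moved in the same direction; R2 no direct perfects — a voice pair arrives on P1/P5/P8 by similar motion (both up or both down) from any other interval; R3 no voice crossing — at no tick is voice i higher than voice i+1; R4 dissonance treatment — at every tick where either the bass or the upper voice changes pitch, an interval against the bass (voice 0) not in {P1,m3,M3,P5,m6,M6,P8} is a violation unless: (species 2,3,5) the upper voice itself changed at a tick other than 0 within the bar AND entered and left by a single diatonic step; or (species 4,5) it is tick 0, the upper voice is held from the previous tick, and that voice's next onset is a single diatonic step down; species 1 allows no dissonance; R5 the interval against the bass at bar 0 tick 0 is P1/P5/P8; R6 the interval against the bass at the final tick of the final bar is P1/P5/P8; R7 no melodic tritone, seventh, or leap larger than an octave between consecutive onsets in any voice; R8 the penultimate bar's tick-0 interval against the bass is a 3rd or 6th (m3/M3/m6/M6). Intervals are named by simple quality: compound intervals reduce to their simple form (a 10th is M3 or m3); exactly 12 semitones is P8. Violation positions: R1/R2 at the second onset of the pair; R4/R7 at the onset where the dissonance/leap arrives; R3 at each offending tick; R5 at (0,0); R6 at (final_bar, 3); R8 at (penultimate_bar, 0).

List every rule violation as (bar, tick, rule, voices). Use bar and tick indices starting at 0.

(1, 0, R1, (0, 1))
(1, 0, R4, (0, 2))
(2, 0, R1, (0, 1))
(3, 0, R1, (0, 2))
(3, 0, R4, (0, 1))
(4, 0, R1, (0, 2))
(4, 0, R2, (0, 1))
(4, 0, R2, (1, 2))
(5, 0, R1, (0, 1))
(5, 0, R3, (1, 2))
(5, 0, R4, (0, 2))
(5, 0, R7, (2,))
(5, 1, R3, (1, 2))
(5, 2, R3, (1, 2))
(5, 3, R3, (1, 2))
(6, 0, R2, (0, 1))
(6, 0, R7, (1,))
(7, 0, R7, (0,))
(7, 0, R7, (2,))
(8, 0, R2, (0, 1))
(8, 0, R2, (0, 2))
(8, 0, R2, (1, 2))
(8, 0, R7, (2,))

bar 0: v0=E3 v1=E4 v2=B4 downbeat P5
bar 1: v0=D3 v1=D4 v2=E4 downbeat M2
bar 2: v0=C3 v1=C4 v2=G4 downbeat P5
bar 3: v0=A2 v1=D4 v2=E4 downbeat P5
bar 4: v0=G2 v1=G3 v2=D4 downbeat P5
bar 5: v0=F2 v1=F3 v2=E3 downbeat M7
bar 6: v0=E2 v1=B2 v2=G3 downbeat m3
bar 7: v0=D3 v1=B3 v2=F4 downbeat m3
bar 8: v0=E3 v1=E4 v2=B4 downbeat P5
  -> R1 @ bar 1 tick 0 v(0, 1): E3/E4 P8 -> D3/D4 P8 similar
  -> R4 @ bar 1 tick 0 v(0, 2): D3/E4 M2 untreated
  -> R1 @ bar 2 tick 0 v(0, 1): D3/D4 P8 -> C3/C4 P8 similar
  -> R1 @ bar 3 tick 0 v(0, 2): C3/G4 P5 -> A2/E4 P5 similar
  -> R4 @ bar 3 tick 0 v(0, 1): A2/D4 P4 untreated
  -> R1 @ bar 4 tick 0 v(0, 2): A2/E4 P5 -> G2/D4 P5 similar
  -> R2 @ bar 4 tick 0 v(0, 1): A2/D4 P4 -> G2/G3 P8 similar
  -> R2 @ bar 4 tick 0 v(1, 2): D4/E4 M2 -> G3/D4 P5 similar
  -> R1 @ bar 5 tick 0 v(0, 1): G2/G3 P8 -> F2/F3 P8 similar
  -> R3 @ bar 5 tick 0 v(1, 2): F3 above E3
  -> R4 @ bar 5 tick 0 v(0, 2): F2/E3 M7 untreated
  -> R7 @ bar 5 tick 0 v(2,): D4->E3 leap 10st
  -> R3 @ bar 5 tick 1 v(1, 2): F3 above E3
  -> R3 @ bar 5 tick 2 v(1, 2): F3 above E3
  -> R3 @ bar 5 tick 3 v(1, 2): F3 above E3
  -> R2 @ bar 6 tick 0 v(0, 1): F2/F3 P8 -> E2/B2 P5 similar
  -> R7 @ bar 6 tick 0 v(1,): F3->B2 leap 6st
  -> R7 @ bar 7 tick 0 v(0,): E2->D3 leap 10st
  -> R7 @ bar 7 tick 0 v(2,): G3->F4 leap 10st
  -> R2 @ bar 8 tick 0 v(0, 1): D3/B3 M6 -> E3/E4 P8 similar
  -> R2 @ bar 8 tick 0 v(0, 2): D3/F4 m3 -> E3/B4 P5 similar
  -> R2 @ bar 8 tick 0 v(1, 2): B3/F4 TT -> E4/B4 P5 similar
  -> R7 @ bar 8 tick 0 v(2,): F4->B4 leap 6st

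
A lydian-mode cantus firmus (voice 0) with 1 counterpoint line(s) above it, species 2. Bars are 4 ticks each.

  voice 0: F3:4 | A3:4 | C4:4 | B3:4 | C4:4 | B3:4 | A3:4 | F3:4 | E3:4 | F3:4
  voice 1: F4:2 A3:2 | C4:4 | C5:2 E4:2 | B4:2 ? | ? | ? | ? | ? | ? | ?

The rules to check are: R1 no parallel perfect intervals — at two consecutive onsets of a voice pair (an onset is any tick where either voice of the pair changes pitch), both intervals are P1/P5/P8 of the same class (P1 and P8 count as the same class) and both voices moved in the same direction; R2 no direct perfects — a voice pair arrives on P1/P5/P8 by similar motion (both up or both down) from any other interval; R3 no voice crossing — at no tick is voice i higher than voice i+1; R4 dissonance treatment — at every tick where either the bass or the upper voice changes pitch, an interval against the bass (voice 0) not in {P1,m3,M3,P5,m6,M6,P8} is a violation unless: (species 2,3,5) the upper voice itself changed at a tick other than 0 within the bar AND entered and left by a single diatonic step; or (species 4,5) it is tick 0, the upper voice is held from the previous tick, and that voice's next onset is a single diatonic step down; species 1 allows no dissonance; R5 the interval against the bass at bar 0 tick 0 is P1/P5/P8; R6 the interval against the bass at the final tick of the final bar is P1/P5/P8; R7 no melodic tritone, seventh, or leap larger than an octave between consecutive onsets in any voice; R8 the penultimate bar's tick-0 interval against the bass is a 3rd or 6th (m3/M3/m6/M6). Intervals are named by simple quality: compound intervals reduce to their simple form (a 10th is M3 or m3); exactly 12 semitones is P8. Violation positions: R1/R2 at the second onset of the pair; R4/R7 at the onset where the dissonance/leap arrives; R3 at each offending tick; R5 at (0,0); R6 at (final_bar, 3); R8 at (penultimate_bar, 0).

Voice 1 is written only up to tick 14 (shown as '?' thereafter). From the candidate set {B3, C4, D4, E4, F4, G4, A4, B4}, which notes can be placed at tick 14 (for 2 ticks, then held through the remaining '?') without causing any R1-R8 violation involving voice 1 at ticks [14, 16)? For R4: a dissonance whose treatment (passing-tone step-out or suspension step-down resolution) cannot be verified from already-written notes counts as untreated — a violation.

{B3, B4, D4, G4}

B3: legal
C4: violates R4,R7
D4: legal
E4: violates R4
F4: violates R4,R7
G4: legal
A4: violates R4
B4: legal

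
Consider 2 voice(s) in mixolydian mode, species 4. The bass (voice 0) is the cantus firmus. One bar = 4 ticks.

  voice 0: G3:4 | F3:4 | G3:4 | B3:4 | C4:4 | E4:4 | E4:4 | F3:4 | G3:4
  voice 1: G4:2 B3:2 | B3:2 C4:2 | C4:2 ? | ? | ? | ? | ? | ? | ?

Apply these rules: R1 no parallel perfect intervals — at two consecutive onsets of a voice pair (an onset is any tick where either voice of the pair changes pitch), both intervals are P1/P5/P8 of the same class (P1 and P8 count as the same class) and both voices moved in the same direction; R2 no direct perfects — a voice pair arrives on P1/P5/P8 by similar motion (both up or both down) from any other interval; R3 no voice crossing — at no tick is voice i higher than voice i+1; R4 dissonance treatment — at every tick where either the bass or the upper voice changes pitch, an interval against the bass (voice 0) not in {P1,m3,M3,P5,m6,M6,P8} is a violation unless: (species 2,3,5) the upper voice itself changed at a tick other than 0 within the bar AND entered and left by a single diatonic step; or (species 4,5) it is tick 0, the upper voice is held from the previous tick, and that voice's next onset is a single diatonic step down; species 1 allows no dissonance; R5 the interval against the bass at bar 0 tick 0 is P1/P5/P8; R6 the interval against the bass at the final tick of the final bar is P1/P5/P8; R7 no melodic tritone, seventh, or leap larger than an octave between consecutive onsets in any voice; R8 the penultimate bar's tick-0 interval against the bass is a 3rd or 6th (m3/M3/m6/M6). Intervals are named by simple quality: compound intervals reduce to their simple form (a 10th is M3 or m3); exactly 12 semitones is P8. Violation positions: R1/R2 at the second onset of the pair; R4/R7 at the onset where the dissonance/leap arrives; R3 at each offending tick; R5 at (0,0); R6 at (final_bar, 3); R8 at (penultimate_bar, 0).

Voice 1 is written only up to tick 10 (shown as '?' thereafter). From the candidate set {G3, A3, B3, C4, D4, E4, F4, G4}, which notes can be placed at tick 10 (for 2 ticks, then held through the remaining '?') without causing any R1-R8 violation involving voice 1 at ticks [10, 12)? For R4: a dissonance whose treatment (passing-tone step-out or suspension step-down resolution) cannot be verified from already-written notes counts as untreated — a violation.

{B3, C4, D4, E4, G3, G4}

G3: legal
A3: violates R4
B3: legal
C4: legal
D4: legal
E4: legal
F4: violates R4
G4: legal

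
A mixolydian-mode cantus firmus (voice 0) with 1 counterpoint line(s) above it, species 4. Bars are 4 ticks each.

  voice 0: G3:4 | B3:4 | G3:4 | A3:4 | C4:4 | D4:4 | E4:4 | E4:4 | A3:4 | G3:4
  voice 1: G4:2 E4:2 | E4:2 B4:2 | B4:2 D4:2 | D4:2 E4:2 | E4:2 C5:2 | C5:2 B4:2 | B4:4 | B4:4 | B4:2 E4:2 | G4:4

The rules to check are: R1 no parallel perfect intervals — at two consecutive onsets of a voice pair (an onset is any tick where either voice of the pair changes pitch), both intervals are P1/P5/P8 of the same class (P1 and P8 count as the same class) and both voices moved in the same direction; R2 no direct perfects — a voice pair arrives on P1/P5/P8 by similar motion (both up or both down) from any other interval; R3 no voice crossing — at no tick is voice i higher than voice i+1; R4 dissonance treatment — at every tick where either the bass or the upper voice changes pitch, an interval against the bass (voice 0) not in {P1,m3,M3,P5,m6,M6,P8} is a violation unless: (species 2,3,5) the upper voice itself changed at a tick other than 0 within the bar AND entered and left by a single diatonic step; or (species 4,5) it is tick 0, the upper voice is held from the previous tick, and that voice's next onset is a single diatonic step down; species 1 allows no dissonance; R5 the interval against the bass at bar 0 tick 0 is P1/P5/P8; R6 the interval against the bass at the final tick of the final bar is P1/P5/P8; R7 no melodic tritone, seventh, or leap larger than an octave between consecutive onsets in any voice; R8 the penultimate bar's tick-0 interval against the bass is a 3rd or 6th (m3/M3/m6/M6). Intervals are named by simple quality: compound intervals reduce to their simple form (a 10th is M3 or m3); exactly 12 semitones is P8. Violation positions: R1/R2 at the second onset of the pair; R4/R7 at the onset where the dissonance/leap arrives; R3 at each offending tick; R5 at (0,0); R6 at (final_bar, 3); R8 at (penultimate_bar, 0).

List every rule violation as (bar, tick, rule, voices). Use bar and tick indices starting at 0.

bar 0: v0=G3 v1=G4 downbeat P8
bar 1: v0=B3 v1=E4 downbeat P4
bar 2: v0=G3 v1=B4 downbeat M3
bar 3: v0=A3 v1=D4 downbeat P4
bar 4: v0=C4 v1=E4 downbeat M3
bar 5: v0=D4 v1=C5 downbeat m7
bar 6: v0=E4 v1=B4 downbeat P5
bar 7: v0=E4 v1=B4 downbeat P5
bar 8: v0=A3 v1=B4 downbeat M2
bar 9: v0=G3 v1=G4 downbeat P8
  -> R4 @ bar 1 tick 0 v(0, 1): B3/E4 P4 untreated
  -> R4 @ bar 3 tick 0 v(0, 1): A3/D4 P4 untreated
  -> R4 @ bar 8 tick 0 v(0, 1): A3/B4 M2 untreated
  -> R8 @ bar 8 tick 0 v(0, 1): penult M2 not 3rd/6th

(1, 0, R4, (0, 1))
(3, 0, R4, (0, 1))
(8, 0, R4, (0, 1))
(8, 0, R8, (0, 1))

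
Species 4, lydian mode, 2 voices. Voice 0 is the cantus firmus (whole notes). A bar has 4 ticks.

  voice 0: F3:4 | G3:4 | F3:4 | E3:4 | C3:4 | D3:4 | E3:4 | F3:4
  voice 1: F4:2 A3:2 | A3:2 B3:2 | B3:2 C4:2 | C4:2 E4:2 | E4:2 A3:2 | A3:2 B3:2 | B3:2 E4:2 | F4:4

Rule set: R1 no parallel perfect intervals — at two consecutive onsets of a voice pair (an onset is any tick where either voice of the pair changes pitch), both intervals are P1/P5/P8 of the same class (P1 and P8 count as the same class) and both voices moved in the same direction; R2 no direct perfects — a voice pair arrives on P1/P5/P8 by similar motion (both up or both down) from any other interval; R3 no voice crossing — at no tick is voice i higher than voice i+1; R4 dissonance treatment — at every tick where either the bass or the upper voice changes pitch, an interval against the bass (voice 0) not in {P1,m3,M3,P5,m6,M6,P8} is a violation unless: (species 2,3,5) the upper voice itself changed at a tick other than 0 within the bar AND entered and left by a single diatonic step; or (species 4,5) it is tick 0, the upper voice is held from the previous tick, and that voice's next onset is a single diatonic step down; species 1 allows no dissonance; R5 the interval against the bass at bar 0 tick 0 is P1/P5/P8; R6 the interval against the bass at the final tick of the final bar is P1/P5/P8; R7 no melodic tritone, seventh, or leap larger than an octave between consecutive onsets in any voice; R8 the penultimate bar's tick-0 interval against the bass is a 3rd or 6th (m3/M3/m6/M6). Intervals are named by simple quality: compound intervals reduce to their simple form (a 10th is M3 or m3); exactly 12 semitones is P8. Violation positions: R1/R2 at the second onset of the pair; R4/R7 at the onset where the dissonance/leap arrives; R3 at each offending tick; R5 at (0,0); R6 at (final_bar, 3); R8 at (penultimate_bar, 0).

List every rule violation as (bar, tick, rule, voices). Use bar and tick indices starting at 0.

(1, 0, R4, (0, 1))
(2, 0, R4, (0, 1))
(6, 0, R8, (0, 1))
(7, 0, R1, (0, 1))

bar 0: v0=F3 v1=F4 downbeat P8
bar 1: v0=G3 v1=A3 downbeat M2
bar 2: v0=F3 v1=B3 downbeat TT
bar 3: v0=E3 v1=C4 downbeat m6
bar 4: v0=C3 v1=E4 downbeat M3
bar 5: v0=D3 v1=A3 downbeat P5
bar 6: v0=E3 v1=B3 downbeat P5
bar 7: v0=F3 v1=F4 downbeat P8
  -> R4 @ bar 1 tick 0 v(0, 1): G3/A3 M2 untreated
  -> R4 @ bar 2 tick 0 v(0, 1): F3/B3 TT untreated
  -> R8 @ bar 6 tick 0 v(0, 1): penult P5 not 3rd/6th
  -> R1 @ bar 7 tick 0 v(0, 1): E3/E4 P8 -> F3/F4 P8 similar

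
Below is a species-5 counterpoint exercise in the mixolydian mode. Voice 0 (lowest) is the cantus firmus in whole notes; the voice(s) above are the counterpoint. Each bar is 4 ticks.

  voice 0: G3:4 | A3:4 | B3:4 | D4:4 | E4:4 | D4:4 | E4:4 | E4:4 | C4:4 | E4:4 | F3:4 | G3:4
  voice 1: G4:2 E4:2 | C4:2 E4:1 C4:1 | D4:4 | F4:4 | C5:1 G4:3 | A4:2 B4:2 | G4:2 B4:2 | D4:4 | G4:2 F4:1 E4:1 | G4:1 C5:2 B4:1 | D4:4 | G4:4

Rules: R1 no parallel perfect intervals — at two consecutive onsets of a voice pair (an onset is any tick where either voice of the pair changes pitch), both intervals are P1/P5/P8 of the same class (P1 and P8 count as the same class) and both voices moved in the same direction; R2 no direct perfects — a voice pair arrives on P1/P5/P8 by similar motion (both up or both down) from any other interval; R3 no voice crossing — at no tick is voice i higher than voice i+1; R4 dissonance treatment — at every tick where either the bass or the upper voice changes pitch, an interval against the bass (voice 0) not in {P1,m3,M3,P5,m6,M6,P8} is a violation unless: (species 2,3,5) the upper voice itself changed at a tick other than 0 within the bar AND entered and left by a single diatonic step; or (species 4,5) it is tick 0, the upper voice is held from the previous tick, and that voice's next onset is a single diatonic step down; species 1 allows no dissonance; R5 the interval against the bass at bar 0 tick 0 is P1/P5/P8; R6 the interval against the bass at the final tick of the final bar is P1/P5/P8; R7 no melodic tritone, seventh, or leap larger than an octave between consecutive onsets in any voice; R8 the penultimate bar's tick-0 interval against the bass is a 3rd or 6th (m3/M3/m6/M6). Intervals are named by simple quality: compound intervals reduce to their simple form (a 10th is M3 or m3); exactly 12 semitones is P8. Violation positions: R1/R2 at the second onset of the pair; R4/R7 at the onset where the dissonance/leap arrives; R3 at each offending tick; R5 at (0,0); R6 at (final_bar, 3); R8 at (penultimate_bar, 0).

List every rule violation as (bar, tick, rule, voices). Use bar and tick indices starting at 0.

bar 0: v0=G3 v1=G4 downbeat P8
bar 1: v0=A3 v1=C4 downbeat m3
bar 2: v0=B3 v1=D4 downbeat m3
bar 3: v0=D4 v1=F4 downbeat m3
bar 4: v0=E4 v1=C5 downbeat m6
bar 5: v0=D4 v1=A4 downbeat P5
bar 6: v0=E4 v1=G4 downbeat m3
bar 7: v0=E4 v1=D4 downbeat M2
bar 8: v0=C4 v1=G4 downbeat P5
bar 9: v0=E4 v1=G4 downbeat m3
bar 10: v0=F3 v1=D4 downbeat M6
bar 11: v0=G3 v1=G4 downbeat P8
  -> R3 @ bar 7 tick 0 v(0, 1): E4 above D4
  -> R4 @ bar 7 tick 0 v(0, 1): E4/D4 M2 untreated
  -> R3 @ bar 7 tick 1 v(0, 1): E4 above D4
  -> R3 @ bar 7 tick 2 v(0, 1): E4 above D4
  -> R3 @ bar 7 tick 3 v(0, 1): E4 above D4
  -> R7 @ bar 10 tick 0 v(0,): E4->F3 leap 11st
  -> R2 @ bar 11 tick 0 v(0, 1): F3/D4 M6 -> G3/G4 P8 similar

(7, 0, R3, (0, 1))
(7, 0, R4, (0, 1))
(7, 1, R3, (0, 1))
(7, 2, R3, (0, 1))
(7, 3, R3, (0, 1))
(10, 0, R7, (0,))
(11, 0, R2, (0, 1))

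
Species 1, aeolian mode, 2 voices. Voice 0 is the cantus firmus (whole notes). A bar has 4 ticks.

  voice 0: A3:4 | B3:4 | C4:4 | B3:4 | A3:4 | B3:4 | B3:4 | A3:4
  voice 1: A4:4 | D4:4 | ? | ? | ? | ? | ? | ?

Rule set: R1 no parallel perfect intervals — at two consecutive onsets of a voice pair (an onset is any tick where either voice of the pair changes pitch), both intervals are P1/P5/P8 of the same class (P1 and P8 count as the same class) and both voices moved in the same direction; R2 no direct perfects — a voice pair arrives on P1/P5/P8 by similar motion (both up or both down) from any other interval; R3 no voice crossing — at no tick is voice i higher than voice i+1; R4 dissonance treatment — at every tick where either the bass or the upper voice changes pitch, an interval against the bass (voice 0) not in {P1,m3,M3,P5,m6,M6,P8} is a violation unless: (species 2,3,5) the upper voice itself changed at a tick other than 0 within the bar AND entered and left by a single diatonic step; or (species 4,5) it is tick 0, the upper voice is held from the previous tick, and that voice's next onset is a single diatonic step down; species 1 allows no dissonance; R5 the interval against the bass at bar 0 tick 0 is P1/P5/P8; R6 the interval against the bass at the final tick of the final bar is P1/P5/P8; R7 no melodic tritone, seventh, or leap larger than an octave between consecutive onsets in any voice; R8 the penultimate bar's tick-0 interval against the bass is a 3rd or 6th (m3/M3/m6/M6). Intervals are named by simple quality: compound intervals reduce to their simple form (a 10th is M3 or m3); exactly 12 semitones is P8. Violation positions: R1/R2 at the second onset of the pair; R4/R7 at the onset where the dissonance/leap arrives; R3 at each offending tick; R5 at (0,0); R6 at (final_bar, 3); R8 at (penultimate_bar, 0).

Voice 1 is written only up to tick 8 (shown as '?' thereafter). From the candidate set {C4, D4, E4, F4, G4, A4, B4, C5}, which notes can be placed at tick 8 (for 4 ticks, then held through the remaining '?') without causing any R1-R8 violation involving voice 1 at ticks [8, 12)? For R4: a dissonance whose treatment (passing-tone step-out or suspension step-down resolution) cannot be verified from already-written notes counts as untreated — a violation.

C4: legal
D4: violates R4
E4: legal
F4: violates R4
G4: violates R2
A4: legal
B4: violates R4
C5: violates R2,R7

{A4, C4, E4}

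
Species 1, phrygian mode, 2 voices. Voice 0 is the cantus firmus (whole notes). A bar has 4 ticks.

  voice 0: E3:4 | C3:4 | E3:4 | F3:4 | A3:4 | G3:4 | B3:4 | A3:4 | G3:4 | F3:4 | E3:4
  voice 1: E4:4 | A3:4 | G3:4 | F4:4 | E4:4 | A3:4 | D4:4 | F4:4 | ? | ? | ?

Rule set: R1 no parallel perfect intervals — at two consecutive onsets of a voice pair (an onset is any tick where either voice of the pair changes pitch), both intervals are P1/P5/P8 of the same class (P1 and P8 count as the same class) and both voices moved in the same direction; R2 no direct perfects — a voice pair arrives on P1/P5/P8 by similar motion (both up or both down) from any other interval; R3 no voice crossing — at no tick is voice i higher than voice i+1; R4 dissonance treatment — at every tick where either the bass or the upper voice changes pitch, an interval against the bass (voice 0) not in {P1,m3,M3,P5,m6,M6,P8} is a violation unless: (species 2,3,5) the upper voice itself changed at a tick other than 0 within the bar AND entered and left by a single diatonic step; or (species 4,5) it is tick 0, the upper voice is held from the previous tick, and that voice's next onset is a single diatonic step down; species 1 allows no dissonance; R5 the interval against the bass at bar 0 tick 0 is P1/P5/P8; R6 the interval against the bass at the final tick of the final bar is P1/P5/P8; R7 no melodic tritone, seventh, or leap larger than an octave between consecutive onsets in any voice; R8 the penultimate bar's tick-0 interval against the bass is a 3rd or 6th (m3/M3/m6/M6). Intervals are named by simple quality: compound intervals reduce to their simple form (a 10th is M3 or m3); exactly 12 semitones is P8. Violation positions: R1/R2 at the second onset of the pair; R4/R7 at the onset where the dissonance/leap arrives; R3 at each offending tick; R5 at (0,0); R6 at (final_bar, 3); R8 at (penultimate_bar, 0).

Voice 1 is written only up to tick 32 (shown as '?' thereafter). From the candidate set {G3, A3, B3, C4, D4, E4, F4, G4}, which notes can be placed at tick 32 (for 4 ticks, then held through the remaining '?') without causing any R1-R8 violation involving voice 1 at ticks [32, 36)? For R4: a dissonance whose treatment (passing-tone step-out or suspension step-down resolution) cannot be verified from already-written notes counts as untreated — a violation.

G3: violates R2,R7
A3: violates R4
B3: violates R7
C4: violates R4
D4: violates R2
E4: legal
F4: violates R4
G4: legal

{E4, G4}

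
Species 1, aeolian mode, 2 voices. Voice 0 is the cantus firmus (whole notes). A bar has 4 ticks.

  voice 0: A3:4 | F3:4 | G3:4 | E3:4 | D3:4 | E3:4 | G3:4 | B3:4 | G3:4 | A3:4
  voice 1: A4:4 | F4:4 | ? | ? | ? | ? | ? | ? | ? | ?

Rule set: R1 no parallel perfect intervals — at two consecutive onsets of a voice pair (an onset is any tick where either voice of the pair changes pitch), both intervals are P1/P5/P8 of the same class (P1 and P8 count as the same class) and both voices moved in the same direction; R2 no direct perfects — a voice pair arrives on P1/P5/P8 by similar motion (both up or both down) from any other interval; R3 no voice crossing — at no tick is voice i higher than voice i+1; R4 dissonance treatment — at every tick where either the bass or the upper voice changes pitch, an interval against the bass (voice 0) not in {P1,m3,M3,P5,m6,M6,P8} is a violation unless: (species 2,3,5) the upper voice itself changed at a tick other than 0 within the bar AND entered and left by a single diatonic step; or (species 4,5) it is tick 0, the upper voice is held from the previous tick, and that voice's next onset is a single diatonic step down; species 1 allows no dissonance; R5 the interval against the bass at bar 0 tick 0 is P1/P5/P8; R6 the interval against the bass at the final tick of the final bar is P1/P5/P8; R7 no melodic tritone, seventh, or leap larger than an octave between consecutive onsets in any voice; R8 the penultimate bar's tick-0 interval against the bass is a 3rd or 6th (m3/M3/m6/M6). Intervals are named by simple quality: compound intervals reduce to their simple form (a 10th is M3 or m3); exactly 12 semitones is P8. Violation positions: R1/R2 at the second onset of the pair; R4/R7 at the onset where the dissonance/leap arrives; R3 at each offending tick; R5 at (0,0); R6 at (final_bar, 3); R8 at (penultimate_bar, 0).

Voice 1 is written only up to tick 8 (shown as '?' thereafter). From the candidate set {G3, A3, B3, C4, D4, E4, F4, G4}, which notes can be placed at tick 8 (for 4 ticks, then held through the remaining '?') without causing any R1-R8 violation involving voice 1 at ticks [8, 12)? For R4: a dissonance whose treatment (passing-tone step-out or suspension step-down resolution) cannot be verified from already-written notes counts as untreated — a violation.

{D4, E4}

G3: violates R7
A3: violates R4
B3: violates R7
C4: violates R4
D4: legal
E4: legal
F4: violates R4
G4: violates R1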